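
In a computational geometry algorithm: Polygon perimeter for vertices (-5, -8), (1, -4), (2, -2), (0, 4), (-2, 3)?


Sides: (-5, -8)->(1, -4): sqrt(52) = 7.211103, (1, -4)->(2, -2): sqrt(5) = 2.236068, (2, -2)->(0, 4): sqrt(40) = 6.324555, (0, 4)->(-2, 3): sqrt(5) = 2.236068, (-2, 3)->(-5, -8): sqrt(130) = 11.401754
Sum = 29.409548
Perimeter = 29.4095

29.4095


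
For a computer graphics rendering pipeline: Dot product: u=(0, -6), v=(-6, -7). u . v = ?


u . v = u_x*v_x + u_y*v_y = 0*(-6) + (-6)*(-7)
= 0 + 42 = 42

42


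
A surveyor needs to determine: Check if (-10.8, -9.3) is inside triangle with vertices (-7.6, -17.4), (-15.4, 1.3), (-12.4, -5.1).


Cross products: AB x AP = -3.34, BC x BP = -2.36, CA x CP = -0.48
All same sign? yes

Yes, inside


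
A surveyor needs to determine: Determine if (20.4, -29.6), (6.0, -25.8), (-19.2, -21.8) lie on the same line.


Cross product: (6-20.4)*((-21.8)-(-29.6)) - ((-25.8)-(-29.6))*((-19.2)-20.4)
= 38.16

No, not collinear


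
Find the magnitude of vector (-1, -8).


|u| = sqrt((-1)^2 + (-8)^2) = sqrt(65) = 8.0623

8.0623


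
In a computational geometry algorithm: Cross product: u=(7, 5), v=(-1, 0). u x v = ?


u x v = u_x*v_y - u_y*v_x = 7*0 - 5*(-1)
= 0 - (-5) = 5

5


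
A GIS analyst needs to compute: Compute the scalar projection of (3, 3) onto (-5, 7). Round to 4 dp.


u.v = 6, |v| = sqrt(74) = 8.6023
Scalar projection = u.v / |v| = 6 / sqrt(74) = 0.6975

0.6975


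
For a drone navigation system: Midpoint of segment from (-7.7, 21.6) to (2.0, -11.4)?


M = (((-7.7)+2)/2, (21.6+(-11.4))/2)
= (-2.85, 5.1)

(-2.85, 5.1)


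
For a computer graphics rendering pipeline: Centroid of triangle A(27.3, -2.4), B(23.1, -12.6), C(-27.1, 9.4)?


Centroid = ((x_A+x_B+x_C)/3, (y_A+y_B+y_C)/3)
= ((27.3+23.1+(-27.1))/3, ((-2.4)+(-12.6)+9.4)/3)
= (7.7667, -1.8667)

(7.7667, -1.8667)


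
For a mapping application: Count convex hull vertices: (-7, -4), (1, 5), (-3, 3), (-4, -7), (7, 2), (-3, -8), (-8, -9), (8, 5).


Convex hull vertices (CCW): (-8, -9), (-3, -8), (7, 2), (8, 5), (1, 5), (-3, 3), (-7, -4)
Count = 7

7


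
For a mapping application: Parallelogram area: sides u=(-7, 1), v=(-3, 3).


|u x v| = |(-7)*3 - 1*(-3)|
= |(-21) - (-3)| = 18

18


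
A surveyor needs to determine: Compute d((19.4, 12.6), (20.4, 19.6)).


dx=1, dy=7
d^2 = 1^2 + 7^2 = 50
d = sqrt(50) = 7.0711

7.0711


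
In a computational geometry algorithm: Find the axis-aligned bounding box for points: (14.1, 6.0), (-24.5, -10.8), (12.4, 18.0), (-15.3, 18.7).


x range: [-24.5, 14.1]
y range: [-10.8, 18.7]
Bounding box: (-24.5,-10.8) to (14.1,18.7)

(-24.5,-10.8) to (14.1,18.7)


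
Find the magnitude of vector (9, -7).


|u| = sqrt(9^2 + (-7)^2) = sqrt(130) = 11.4018

11.4018


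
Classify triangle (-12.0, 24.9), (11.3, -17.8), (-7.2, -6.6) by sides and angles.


Side lengths squared: AB^2=2366.18, BC^2=467.69, CA^2=1015.29
Sorted: [467.69, 1015.29, 2366.18]
By sides: Scalene, By angles: Obtuse

Scalene, Obtuse


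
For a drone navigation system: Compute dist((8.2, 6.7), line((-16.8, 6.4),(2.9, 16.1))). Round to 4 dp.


|cross product| = 236.59
|line direction| = sqrt(482.18) = 21.9586
Distance = 236.59/sqrt(482.18) = 10.7744

10.7744


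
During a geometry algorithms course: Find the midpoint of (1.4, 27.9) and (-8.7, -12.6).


M = ((1.4+(-8.7))/2, (27.9+(-12.6))/2)
= (-3.65, 7.65)

(-3.65, 7.65)


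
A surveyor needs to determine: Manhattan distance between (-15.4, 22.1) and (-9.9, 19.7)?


|(-15.4)-(-9.9)| + |22.1-19.7| = 5.5 + 2.4 = 7.9

7.9


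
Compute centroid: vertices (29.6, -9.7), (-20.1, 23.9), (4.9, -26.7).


Centroid = ((x_A+x_B+x_C)/3, (y_A+y_B+y_C)/3)
= ((29.6+(-20.1)+4.9)/3, ((-9.7)+23.9+(-26.7))/3)
= (4.8, -4.1667)

(4.8, -4.1667)


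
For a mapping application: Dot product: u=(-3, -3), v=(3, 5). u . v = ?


u . v = u_x*v_x + u_y*v_y = (-3)*3 + (-3)*5
= (-9) + (-15) = -24

-24


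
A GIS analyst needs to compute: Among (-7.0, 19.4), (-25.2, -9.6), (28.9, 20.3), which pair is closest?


d(P0,P1) = 34.238, d(P0,P2) = 35.9113, d(P1,P2) = 61.8128
Closest: P0 and P1

Closest pair: (-7.0, 19.4) and (-25.2, -9.6), distance = 34.238


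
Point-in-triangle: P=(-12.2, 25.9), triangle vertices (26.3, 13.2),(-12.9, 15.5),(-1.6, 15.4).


Cross products: AB x AP = -409.29, BC x BP = 117.59, CA x CP = 269.63
All same sign? no

No, outside


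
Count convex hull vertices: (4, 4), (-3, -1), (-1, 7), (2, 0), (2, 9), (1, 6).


Convex hull vertices (CCW): (-3, -1), (2, 0), (4, 4), (2, 9), (-1, 7)
Count = 5

5


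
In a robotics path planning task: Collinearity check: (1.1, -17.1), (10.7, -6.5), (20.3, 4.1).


Cross product: (10.7-1.1)*(4.1-(-17.1)) - ((-6.5)-(-17.1))*(20.3-1.1)
= 0

Yes, collinear


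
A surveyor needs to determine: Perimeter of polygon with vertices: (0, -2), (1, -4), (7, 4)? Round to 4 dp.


Sides: (0, -2)->(1, -4): sqrt(5) = 2.236068, (1, -4)->(7, 4): sqrt(100) = 10, (7, 4)->(0, -2): sqrt(85) = 9.219544
Sum = 21.455612
Perimeter = 21.4556

21.4556


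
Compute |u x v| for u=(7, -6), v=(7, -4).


|u x v| = |7*(-4) - (-6)*7|
= |(-28) - (-42)| = 14

14


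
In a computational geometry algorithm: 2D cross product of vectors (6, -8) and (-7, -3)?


u x v = u_x*v_y - u_y*v_x = 6*(-3) - (-8)*(-7)
= (-18) - 56 = -74

-74


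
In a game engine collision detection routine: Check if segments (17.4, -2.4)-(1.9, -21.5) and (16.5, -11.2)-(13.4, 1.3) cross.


Cross products: d1=-38.53, d2=214.43, d3=119.21, d4=-133.75
d1*d2 < 0 and d3*d4 < 0? yes

Yes, they intersect


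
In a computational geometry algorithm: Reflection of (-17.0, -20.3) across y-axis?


Reflection over y-axis: (x,y) -> (-x,y)
(-17, -20.3) -> (17, -20.3)

(17, -20.3)


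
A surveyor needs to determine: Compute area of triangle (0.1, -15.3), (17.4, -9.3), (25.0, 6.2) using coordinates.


Area = |x_A(y_B-y_C) + x_B(y_C-y_A) + x_C(y_A-y_B)|/2
= |(-1.55) + 374.1 + (-150)|/2
= 222.55/2 = 111.275

111.275


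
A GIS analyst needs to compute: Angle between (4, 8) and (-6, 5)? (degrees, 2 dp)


u.v = 16, |u| = sqrt(80) = 8.9443, |v| = sqrt(61) = 7.8102
cos(theta) = u.v/(|u||v|) = 16/sqrt(4880) = 0.229039
theta = acos(0.229039) = 76.76 degrees

76.76 degrees


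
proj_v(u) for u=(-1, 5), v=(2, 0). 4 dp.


u.v = -2, |v| = sqrt(4) = 2
Scalar projection = u.v / |v| = -2 / sqrt(4) = -1

-1


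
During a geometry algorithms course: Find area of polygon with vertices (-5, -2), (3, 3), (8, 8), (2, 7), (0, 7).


Shoelace sum: ((-5)*3 - 3*(-2)) + (3*8 - 8*3) + (8*7 - 2*8) + (2*7 - 0*7) + (0*(-2) - (-5)*7)
= 80
Area = |80|/2 = 40

40


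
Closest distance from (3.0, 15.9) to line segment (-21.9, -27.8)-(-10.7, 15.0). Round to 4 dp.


Project P onto AB: t = 1 (clamped to [0,1])
Closest point on segment: (-10.7, 15)
Distance: 13.7295

13.7295


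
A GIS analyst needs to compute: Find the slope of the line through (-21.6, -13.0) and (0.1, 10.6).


slope = (y2-y1)/(x2-x1) = (10.6-(-13))/(0.1-(-21.6)) = 23.6/21.7 = 1.0876

1.0876


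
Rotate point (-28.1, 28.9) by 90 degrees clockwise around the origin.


90° CW: (x,y) -> (y, -x)
(-28.1,28.9) -> (28.9, 28.1)

(28.9, 28.1)


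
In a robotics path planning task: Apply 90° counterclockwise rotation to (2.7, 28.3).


90° CCW: (x,y) -> (-y, x)
(2.7,28.3) -> (-28.3, 2.7)

(-28.3, 2.7)


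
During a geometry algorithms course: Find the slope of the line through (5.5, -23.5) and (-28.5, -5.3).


slope = (y2-y1)/(x2-x1) = ((-5.3)-(-23.5))/((-28.5)-5.5) = 18.2/(-34) = -0.5353

-0.5353


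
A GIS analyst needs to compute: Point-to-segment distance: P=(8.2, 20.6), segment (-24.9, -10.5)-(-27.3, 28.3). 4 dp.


Project P onto AB: t = 0.7459 (clamped to [0,1])
Closest point on segment: (-26.6902, 18.4418)
Distance: 34.9569

34.9569


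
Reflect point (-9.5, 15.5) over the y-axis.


Reflection over y-axis: (x,y) -> (-x,y)
(-9.5, 15.5) -> (9.5, 15.5)

(9.5, 15.5)


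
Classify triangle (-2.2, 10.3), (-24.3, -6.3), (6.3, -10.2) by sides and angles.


Side lengths squared: AB^2=763.97, BC^2=951.57, CA^2=492.5
Sorted: [492.5, 763.97, 951.57]
By sides: Scalene, By angles: Acute

Scalene, Acute


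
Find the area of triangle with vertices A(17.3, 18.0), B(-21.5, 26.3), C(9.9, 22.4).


Area = |x_A(y_B-y_C) + x_B(y_C-y_A) + x_C(y_A-y_B)|/2
= |67.47 + (-94.6) + (-82.17)|/2
= 109.3/2 = 54.65

54.65


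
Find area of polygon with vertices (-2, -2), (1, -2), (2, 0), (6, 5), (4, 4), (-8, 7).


Shoelace sum: ((-2)*(-2) - 1*(-2)) + (1*0 - 2*(-2)) + (2*5 - 6*0) + (6*4 - 4*5) + (4*7 - (-8)*4) + ((-8)*(-2) - (-2)*7)
= 114
Area = |114|/2 = 57

57


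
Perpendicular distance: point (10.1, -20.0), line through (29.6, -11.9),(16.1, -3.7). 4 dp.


|cross product| = 269.25
|line direction| = sqrt(249.49) = 15.7953
Distance = 269.25/sqrt(249.49) = 17.0463

17.0463


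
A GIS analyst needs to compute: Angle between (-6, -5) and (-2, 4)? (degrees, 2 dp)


u.v = -8, |u| = sqrt(61) = 7.8102, |v| = sqrt(20) = 4.4721
cos(theta) = u.v/(|u||v|) = -8/sqrt(1220) = -0.229039
theta = acos(-0.229039) = 103.24 degrees

103.24 degrees


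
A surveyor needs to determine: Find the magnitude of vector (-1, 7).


|u| = sqrt((-1)^2 + 7^2) = sqrt(50) = 7.0711

7.0711


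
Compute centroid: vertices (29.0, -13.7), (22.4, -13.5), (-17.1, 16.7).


Centroid = ((x_A+x_B+x_C)/3, (y_A+y_B+y_C)/3)
= ((29+22.4+(-17.1))/3, ((-13.7)+(-13.5)+16.7)/3)
= (11.4333, -3.5)

(11.4333, -3.5)


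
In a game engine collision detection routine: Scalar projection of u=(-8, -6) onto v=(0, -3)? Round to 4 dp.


u.v = 18, |v| = sqrt(9) = 3
Scalar projection = u.v / |v| = 18 / sqrt(9) = 6

6


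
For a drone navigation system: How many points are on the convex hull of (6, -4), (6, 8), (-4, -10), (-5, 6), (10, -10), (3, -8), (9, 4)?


Convex hull vertices (CCW): (-5, 6), (-4, -10), (10, -10), (9, 4), (6, 8)
Count = 5

5


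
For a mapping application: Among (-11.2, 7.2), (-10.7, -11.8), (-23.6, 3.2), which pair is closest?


d(P0,P1) = 19.0066, d(P0,P2) = 13.0292, d(P1,P2) = 19.7841
Closest: P0 and P2

Closest pair: (-11.2, 7.2) and (-23.6, 3.2), distance = 13.0292


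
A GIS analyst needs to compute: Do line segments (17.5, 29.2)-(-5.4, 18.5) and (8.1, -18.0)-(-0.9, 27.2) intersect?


Cross products: d1=-849.68, d2=281.7, d3=980.3, d4=-151.08
d1*d2 < 0 and d3*d4 < 0? yes

Yes, they intersect


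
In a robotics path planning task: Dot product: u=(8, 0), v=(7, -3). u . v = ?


u . v = u_x*v_x + u_y*v_y = 8*7 + 0*(-3)
= 56 + 0 = 56

56


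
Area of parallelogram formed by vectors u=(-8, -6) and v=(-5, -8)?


|u x v| = |(-8)*(-8) - (-6)*(-5)|
= |64 - 30| = 34

34


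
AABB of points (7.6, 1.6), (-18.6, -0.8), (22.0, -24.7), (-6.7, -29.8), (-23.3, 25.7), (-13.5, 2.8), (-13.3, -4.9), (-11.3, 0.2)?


x range: [-23.3, 22]
y range: [-29.8, 25.7]
Bounding box: (-23.3,-29.8) to (22,25.7)

(-23.3,-29.8) to (22,25.7)


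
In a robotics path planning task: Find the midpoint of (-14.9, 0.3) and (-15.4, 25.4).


M = (((-14.9)+(-15.4))/2, (0.3+25.4)/2)
= (-15.15, 12.85)

(-15.15, 12.85)


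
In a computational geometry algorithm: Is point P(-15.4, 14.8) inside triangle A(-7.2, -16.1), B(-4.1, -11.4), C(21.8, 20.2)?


Cross products: AB x AP = 134.33, BC x BP = 1035.66, CA x CP = -1193.76
All same sign? no

No, outside


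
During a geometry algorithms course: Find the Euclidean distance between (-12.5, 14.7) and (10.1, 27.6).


dx=22.6, dy=12.9
d^2 = 22.6^2 + 12.9^2 = 677.17
d = sqrt(677.17) = 26.0225

26.0225


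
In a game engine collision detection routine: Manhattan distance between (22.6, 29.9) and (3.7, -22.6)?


|22.6-3.7| + |29.9-(-22.6)| = 18.9 + 52.5 = 71.4

71.4


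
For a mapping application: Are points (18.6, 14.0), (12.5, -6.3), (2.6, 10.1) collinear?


Cross product: (12.5-18.6)*(10.1-14) - ((-6.3)-14)*(2.6-18.6)
= -301.01

No, not collinear


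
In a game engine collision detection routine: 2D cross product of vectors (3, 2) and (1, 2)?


u x v = u_x*v_y - u_y*v_x = 3*2 - 2*1
= 6 - 2 = 4

4


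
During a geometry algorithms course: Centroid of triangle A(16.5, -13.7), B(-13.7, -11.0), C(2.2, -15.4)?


Centroid = ((x_A+x_B+x_C)/3, (y_A+y_B+y_C)/3)
= ((16.5+(-13.7)+2.2)/3, ((-13.7)+(-11)+(-15.4))/3)
= (1.6667, -13.3667)

(1.6667, -13.3667)


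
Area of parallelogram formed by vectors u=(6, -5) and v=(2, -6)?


|u x v| = |6*(-6) - (-5)*2|
= |(-36) - (-10)| = 26

26


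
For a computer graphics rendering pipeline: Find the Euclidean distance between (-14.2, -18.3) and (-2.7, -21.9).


dx=11.5, dy=-3.6
d^2 = 11.5^2 + (-3.6)^2 = 145.21
d = sqrt(145.21) = 12.0503

12.0503


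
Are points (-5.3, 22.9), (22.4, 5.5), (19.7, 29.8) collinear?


Cross product: (22.4-(-5.3))*(29.8-22.9) - (5.5-22.9)*(19.7-(-5.3))
= 626.13

No, not collinear


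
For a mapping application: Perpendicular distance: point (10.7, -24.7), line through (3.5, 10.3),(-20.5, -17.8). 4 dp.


|cross product| = 1042.32
|line direction| = sqrt(1365.61) = 36.9542
Distance = 1042.32/sqrt(1365.61) = 28.2058

28.2058


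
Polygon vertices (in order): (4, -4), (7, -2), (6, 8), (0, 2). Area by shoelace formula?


Shoelace sum: (4*(-2) - 7*(-4)) + (7*8 - 6*(-2)) + (6*2 - 0*8) + (0*(-4) - 4*2)
= 92
Area = |92|/2 = 46

46


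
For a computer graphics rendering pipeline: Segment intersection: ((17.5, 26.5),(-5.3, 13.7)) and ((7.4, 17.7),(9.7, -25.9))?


Cross products: d1=460.6, d2=-562.92, d3=71.36, d4=1094.88
d1*d2 < 0 and d3*d4 < 0? no

No, they don't intersect


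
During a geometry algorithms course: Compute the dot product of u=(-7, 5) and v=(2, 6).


u . v = u_x*v_x + u_y*v_y = (-7)*2 + 5*6
= (-14) + 30 = 16

16


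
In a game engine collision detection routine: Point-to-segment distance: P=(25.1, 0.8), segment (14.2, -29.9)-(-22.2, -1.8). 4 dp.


Project P onto AB: t = 0.2203 (clamped to [0,1])
Closest point on segment: (6.1799, -23.7086)
Distance: 30.962

30.962


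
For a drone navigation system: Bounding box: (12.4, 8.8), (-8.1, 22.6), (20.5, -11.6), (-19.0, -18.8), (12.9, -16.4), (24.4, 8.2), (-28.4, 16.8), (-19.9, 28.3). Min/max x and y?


x range: [-28.4, 24.4]
y range: [-18.8, 28.3]
Bounding box: (-28.4,-18.8) to (24.4,28.3)

(-28.4,-18.8) to (24.4,28.3)


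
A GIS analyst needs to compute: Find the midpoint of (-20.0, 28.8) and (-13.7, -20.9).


M = (((-20)+(-13.7))/2, (28.8+(-20.9))/2)
= (-16.85, 3.95)

(-16.85, 3.95)


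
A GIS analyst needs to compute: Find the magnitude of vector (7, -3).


|u| = sqrt(7^2 + (-3)^2) = sqrt(58) = 7.6158

7.6158


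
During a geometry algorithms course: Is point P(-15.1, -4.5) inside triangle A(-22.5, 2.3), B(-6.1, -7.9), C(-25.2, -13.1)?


Cross products: AB x AP = -36.04, BC x BP = -111.74, CA x CP = -132.32
All same sign? yes

Yes, inside


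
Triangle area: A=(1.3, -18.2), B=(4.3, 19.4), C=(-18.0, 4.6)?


Area = |x_A(y_B-y_C) + x_B(y_C-y_A) + x_C(y_A-y_B)|/2
= |19.24 + 98.04 + 676.8|/2
= 794.08/2 = 397.04

397.04


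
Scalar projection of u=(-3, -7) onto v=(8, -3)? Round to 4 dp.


u.v = -3, |v| = sqrt(73) = 8.544
Scalar projection = u.v / |v| = -3 / sqrt(73) = -0.3511

-0.3511


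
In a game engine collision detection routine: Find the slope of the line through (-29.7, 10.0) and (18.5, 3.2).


slope = (y2-y1)/(x2-x1) = (3.2-10)/(18.5-(-29.7)) = (-6.8)/48.2 = -0.1411

-0.1411


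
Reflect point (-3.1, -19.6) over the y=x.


Reflection over y=x: (x,y) -> (y,x)
(-3.1, -19.6) -> (-19.6, -3.1)

(-19.6, -3.1)


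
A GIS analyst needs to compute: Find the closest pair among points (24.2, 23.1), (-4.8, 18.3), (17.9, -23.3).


d(P0,P1) = 29.3946, d(P0,P2) = 46.8257, d(P1,P2) = 47.3904
Closest: P0 and P1

Closest pair: (24.2, 23.1) and (-4.8, 18.3), distance = 29.3946


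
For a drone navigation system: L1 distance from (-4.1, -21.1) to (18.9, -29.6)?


|(-4.1)-18.9| + |(-21.1)-(-29.6)| = 23 + 8.5 = 31.5

31.5


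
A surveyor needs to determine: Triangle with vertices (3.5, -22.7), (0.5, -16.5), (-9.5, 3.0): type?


Side lengths squared: AB^2=47.44, BC^2=480.25, CA^2=829.49
Sorted: [47.44, 480.25, 829.49]
By sides: Scalene, By angles: Obtuse

Scalene, Obtuse


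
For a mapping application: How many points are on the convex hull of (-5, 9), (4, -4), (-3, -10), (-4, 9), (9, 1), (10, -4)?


Convex hull vertices (CCW): (-5, 9), (-3, -10), (10, -4), (9, 1), (-4, 9)
Count = 5

5


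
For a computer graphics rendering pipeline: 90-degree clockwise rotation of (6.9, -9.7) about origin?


90° CW: (x,y) -> (y, -x)
(6.9,-9.7) -> (-9.7, -6.9)

(-9.7, -6.9)


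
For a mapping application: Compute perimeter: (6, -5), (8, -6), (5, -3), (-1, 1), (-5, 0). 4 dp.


Sides: (6, -5)->(8, -6): sqrt(5) = 2.236068, (8, -6)->(5, -3): sqrt(18) = 4.242641, (5, -3)->(-1, 1): sqrt(52) = 7.211103, (-1, 1)->(-5, 0): sqrt(17) = 4.123106, (-5, 0)->(6, -5): sqrt(146) = 12.083046
Sum = 29.895964
Perimeter = 29.896

29.896


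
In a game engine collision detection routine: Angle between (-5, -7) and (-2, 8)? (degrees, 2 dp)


u.v = -46, |u| = sqrt(74) = 8.6023, |v| = sqrt(68) = 8.2462
cos(theta) = u.v/(|u||v|) = -46/sqrt(5032) = -0.648466
theta = acos(-0.648466) = 130.43 degrees

130.43 degrees


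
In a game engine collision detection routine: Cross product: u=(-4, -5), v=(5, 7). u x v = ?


u x v = u_x*v_y - u_y*v_x = (-4)*7 - (-5)*5
= (-28) - (-25) = -3

-3


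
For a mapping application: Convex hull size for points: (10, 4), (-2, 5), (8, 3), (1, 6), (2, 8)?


Convex hull vertices (CCW): (-2, 5), (8, 3), (10, 4), (2, 8)
Count = 4

4


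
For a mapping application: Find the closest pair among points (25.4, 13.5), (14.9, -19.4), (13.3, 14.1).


d(P0,P1) = 34.5349, d(P0,P2) = 12.1149, d(P1,P2) = 33.5382
Closest: P0 and P2

Closest pair: (25.4, 13.5) and (13.3, 14.1), distance = 12.1149


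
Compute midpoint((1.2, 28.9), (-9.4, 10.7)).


M = ((1.2+(-9.4))/2, (28.9+10.7)/2)
= (-4.1, 19.8)

(-4.1, 19.8)


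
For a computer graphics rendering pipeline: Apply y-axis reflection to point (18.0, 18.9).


Reflection over y-axis: (x,y) -> (-x,y)
(18, 18.9) -> (-18, 18.9)

(-18, 18.9)


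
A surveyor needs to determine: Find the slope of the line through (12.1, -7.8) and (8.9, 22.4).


slope = (y2-y1)/(x2-x1) = (22.4-(-7.8))/(8.9-12.1) = 30.2/(-3.2) = -9.4375

-9.4375


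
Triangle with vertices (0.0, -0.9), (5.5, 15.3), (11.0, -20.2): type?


Side lengths squared: AB^2=292.69, BC^2=1290.5, CA^2=493.49
Sorted: [292.69, 493.49, 1290.5]
By sides: Scalene, By angles: Obtuse

Scalene, Obtuse


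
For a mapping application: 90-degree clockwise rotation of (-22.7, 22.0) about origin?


90° CW: (x,y) -> (y, -x)
(-22.7,22) -> (22, 22.7)

(22, 22.7)


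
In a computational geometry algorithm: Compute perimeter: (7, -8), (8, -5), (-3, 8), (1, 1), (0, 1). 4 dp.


Sides: (7, -8)->(8, -5): sqrt(10) = 3.162278, (8, -5)->(-3, 8): sqrt(290) = 17.029386, (-3, 8)->(1, 1): sqrt(65) = 8.062258, (1, 1)->(0, 1): sqrt(1) = 1, (0, 1)->(7, -8): sqrt(130) = 11.401754
Sum = 40.655676
Perimeter = 40.6557

40.6557


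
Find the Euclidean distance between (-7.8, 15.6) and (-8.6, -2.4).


dx=-0.8, dy=-18
d^2 = (-0.8)^2 + (-18)^2 = 324.64
d = sqrt(324.64) = 18.0178

18.0178


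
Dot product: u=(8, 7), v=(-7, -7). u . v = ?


u . v = u_x*v_x + u_y*v_y = 8*(-7) + 7*(-7)
= (-56) + (-49) = -105

-105


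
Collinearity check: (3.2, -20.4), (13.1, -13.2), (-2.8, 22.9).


Cross product: (13.1-3.2)*(22.9-(-20.4)) - ((-13.2)-(-20.4))*((-2.8)-3.2)
= 471.87

No, not collinear


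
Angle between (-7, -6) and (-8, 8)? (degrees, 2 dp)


u.v = 8, |u| = sqrt(85) = 9.2195, |v| = sqrt(128) = 11.3137
cos(theta) = u.v/(|u||v|) = 8/sqrt(10880) = 0.076696
theta = acos(0.076696) = 85.6 degrees

85.6 degrees


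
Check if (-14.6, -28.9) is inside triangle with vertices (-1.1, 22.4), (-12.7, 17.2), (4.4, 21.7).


Cross products: AB x AP = 524.88, BC x BP = -779.76, CA x CP = 291.6
All same sign? no

No, outside


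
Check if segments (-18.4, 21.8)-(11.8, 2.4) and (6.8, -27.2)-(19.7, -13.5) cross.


Cross products: d1=977.34, d2=313.34, d3=-990.92, d4=-326.92
d1*d2 < 0 and d3*d4 < 0? no

No, they don't intersect


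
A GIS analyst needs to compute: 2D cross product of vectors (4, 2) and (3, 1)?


u x v = u_x*v_y - u_y*v_x = 4*1 - 2*3
= 4 - 6 = -2

-2


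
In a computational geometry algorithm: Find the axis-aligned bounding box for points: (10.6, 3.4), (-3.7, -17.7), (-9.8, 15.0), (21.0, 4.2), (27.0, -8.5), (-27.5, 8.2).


x range: [-27.5, 27]
y range: [-17.7, 15]
Bounding box: (-27.5,-17.7) to (27,15)

(-27.5,-17.7) to (27,15)


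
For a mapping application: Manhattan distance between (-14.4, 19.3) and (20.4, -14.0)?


|(-14.4)-20.4| + |19.3-(-14)| = 34.8 + 33.3 = 68.1

68.1


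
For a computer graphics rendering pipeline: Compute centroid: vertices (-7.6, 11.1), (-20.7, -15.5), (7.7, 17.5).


Centroid = ((x_A+x_B+x_C)/3, (y_A+y_B+y_C)/3)
= (((-7.6)+(-20.7)+7.7)/3, (11.1+(-15.5)+17.5)/3)
= (-6.8667, 4.3667)

(-6.8667, 4.3667)


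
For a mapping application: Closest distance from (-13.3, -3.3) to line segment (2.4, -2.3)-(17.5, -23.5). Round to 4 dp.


Project P onto AB: t = 0 (clamped to [0,1])
Closest point on segment: (2.4, -2.3)
Distance: 15.7318

15.7318


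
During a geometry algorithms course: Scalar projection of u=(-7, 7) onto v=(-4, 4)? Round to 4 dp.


u.v = 56, |v| = sqrt(32) = 5.6569
Scalar projection = u.v / |v| = 56 / sqrt(32) = 9.8995

9.8995


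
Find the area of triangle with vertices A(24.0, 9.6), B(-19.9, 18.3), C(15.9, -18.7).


Area = |x_A(y_B-y_C) + x_B(y_C-y_A) + x_C(y_A-y_B)|/2
= |888 + 563.17 + (-138.33)|/2
= 1312.84/2 = 656.42

656.42


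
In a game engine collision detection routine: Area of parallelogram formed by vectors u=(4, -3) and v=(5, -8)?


|u x v| = |4*(-8) - (-3)*5|
= |(-32) - (-15)| = 17

17


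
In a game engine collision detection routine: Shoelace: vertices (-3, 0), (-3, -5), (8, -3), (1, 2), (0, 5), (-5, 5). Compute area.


Shoelace sum: ((-3)*(-5) - (-3)*0) + ((-3)*(-3) - 8*(-5)) + (8*2 - 1*(-3)) + (1*5 - 0*2) + (0*5 - (-5)*5) + ((-5)*0 - (-3)*5)
= 128
Area = |128|/2 = 64

64


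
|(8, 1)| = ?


|u| = sqrt(8^2 + 1^2) = sqrt(65) = 8.0623

8.0623


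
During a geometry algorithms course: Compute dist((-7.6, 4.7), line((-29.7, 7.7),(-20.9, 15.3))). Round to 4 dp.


|cross product| = 194.36
|line direction| = sqrt(135.2) = 11.6276
Distance = 194.36/sqrt(135.2) = 16.7155

16.7155


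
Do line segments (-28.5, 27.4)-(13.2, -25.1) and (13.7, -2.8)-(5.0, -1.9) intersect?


Cross products: d1=-224.76, d2=194.46, d3=956.16, d4=536.94
d1*d2 < 0 and d3*d4 < 0? no

No, they don't intersect


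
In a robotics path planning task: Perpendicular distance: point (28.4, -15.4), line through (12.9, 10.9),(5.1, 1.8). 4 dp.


|cross product| = 346.19
|line direction| = sqrt(143.65) = 11.9854
Distance = 346.19/sqrt(143.65) = 28.8843

28.8843


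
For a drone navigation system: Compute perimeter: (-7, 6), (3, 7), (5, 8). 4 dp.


Sides: (-7, 6)->(3, 7): sqrt(101) = 10.049876, (3, 7)->(5, 8): sqrt(5) = 2.236068, (5, 8)->(-7, 6): sqrt(148) = 12.165525
Sum = 24.451469
Perimeter = 24.4515

24.4515


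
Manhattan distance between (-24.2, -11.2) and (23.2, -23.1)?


|(-24.2)-23.2| + |(-11.2)-(-23.1)| = 47.4 + 11.9 = 59.3

59.3


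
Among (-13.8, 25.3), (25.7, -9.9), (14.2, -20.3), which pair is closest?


d(P0,P1) = 52.9083, d(P0,P2) = 53.5104, d(P1,P2) = 15.5052
Closest: P1 and P2

Closest pair: (25.7, -9.9) and (14.2, -20.3), distance = 15.5052


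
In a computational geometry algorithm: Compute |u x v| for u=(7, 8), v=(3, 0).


|u x v| = |7*0 - 8*3|
= |0 - 24| = 24

24


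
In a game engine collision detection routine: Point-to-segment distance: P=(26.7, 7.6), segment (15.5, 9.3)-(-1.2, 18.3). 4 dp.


Project P onto AB: t = 0 (clamped to [0,1])
Closest point on segment: (15.5, 9.3)
Distance: 11.3283

11.3283


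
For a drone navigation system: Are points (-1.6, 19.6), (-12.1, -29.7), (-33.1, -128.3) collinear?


Cross product: ((-12.1)-(-1.6))*((-128.3)-19.6) - ((-29.7)-19.6)*((-33.1)-(-1.6))
= 0

Yes, collinear


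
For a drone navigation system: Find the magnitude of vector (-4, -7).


|u| = sqrt((-4)^2 + (-7)^2) = sqrt(65) = 8.0623

8.0623


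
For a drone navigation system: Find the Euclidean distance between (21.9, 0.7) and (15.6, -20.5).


dx=-6.3, dy=-21.2
d^2 = (-6.3)^2 + (-21.2)^2 = 489.13
d = sqrt(489.13) = 22.1163

22.1163


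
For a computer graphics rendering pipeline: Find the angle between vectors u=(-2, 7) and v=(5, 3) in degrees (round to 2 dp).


u.v = 11, |u| = sqrt(53) = 7.2801, |v| = sqrt(34) = 5.831
cos(theta) = u.v/(|u||v|) = 11/sqrt(1802) = 0.259129
theta = acos(0.259129) = 74.98 degrees

74.98 degrees


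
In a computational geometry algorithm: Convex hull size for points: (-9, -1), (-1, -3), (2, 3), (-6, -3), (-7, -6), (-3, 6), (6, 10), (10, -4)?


Convex hull vertices (CCW): (-9, -1), (-7, -6), (10, -4), (6, 10), (-3, 6)
Count = 5

5


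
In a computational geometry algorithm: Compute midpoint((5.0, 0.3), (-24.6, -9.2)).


M = ((5+(-24.6))/2, (0.3+(-9.2))/2)
= (-9.8, -4.45)

(-9.8, -4.45)


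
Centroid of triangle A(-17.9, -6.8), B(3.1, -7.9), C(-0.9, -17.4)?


Centroid = ((x_A+x_B+x_C)/3, (y_A+y_B+y_C)/3)
= (((-17.9)+3.1+(-0.9))/3, ((-6.8)+(-7.9)+(-17.4))/3)
= (-5.2333, -10.7)

(-5.2333, -10.7)


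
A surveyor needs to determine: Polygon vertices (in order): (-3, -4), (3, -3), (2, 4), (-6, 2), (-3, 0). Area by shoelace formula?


Shoelace sum: ((-3)*(-3) - 3*(-4)) + (3*4 - 2*(-3)) + (2*2 - (-6)*4) + ((-6)*0 - (-3)*2) + ((-3)*(-4) - (-3)*0)
= 85
Area = |85|/2 = 42.5

42.5


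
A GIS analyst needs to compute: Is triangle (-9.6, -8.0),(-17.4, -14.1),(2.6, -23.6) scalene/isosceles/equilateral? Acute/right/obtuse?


Side lengths squared: AB^2=98.05, BC^2=490.25, CA^2=392.2
Sorted: [98.05, 392.2, 490.25]
By sides: Scalene, By angles: Right

Scalene, Right


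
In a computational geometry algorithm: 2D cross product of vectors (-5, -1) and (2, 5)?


u x v = u_x*v_y - u_y*v_x = (-5)*5 - (-1)*2
= (-25) - (-2) = -23

-23


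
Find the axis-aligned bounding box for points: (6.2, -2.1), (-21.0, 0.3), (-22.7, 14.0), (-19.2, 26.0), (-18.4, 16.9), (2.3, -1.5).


x range: [-22.7, 6.2]
y range: [-2.1, 26]
Bounding box: (-22.7,-2.1) to (6.2,26)

(-22.7,-2.1) to (6.2,26)


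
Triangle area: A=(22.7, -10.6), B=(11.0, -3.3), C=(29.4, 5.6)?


Area = |x_A(y_B-y_C) + x_B(y_C-y_A) + x_C(y_A-y_B)|/2
= |(-202.03) + 178.2 + (-214.62)|/2
= 238.45/2 = 119.225

119.225


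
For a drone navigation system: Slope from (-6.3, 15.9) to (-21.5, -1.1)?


slope = (y2-y1)/(x2-x1) = ((-1.1)-15.9)/((-21.5)-(-6.3)) = (-17)/(-15.2) = 1.1184

1.1184


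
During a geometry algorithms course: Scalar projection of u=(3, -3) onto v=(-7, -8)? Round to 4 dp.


u.v = 3, |v| = sqrt(113) = 10.6301
Scalar projection = u.v / |v| = 3 / sqrt(113) = 0.2822

0.2822


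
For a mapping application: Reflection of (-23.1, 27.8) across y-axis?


Reflection over y-axis: (x,y) -> (-x,y)
(-23.1, 27.8) -> (23.1, 27.8)

(23.1, 27.8)


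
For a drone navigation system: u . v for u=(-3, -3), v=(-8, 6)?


u . v = u_x*v_x + u_y*v_y = (-3)*(-8) + (-3)*6
= 24 + (-18) = 6

6


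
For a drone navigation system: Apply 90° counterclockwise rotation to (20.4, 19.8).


90° CCW: (x,y) -> (-y, x)
(20.4,19.8) -> (-19.8, 20.4)

(-19.8, 20.4)


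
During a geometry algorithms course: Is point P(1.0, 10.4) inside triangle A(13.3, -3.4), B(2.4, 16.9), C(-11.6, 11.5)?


Cross products: AB x AP = 99.27, BC x BP = 83.44, CA x CP = 160.35
All same sign? yes

Yes, inside


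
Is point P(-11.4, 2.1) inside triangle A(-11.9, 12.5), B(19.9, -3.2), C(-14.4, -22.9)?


Cross products: AB x AP = -322.87, BC x BP = -798.4, CA x CP = -43.7
All same sign? yes

Yes, inside


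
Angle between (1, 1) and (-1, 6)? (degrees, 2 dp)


u.v = 5, |u| = sqrt(2) = 1.4142, |v| = sqrt(37) = 6.0828
cos(theta) = u.v/(|u||v|) = 5/sqrt(74) = 0.581238
theta = acos(0.581238) = 54.46 degrees

54.46 degrees


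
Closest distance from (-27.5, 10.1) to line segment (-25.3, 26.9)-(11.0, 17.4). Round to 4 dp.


Project P onto AB: t = 0.0566 (clamped to [0,1])
Closest point on segment: (-23.2441, 26.362)
Distance: 16.8096

16.8096


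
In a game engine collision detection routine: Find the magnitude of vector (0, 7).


|u| = sqrt(0^2 + 7^2) = sqrt(49) = 7

7


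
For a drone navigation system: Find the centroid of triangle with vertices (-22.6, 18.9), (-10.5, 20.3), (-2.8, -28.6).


Centroid = ((x_A+x_B+x_C)/3, (y_A+y_B+y_C)/3)
= (((-22.6)+(-10.5)+(-2.8))/3, (18.9+20.3+(-28.6))/3)
= (-11.9667, 3.5333)

(-11.9667, 3.5333)


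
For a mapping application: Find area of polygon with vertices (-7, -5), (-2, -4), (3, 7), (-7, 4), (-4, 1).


Shoelace sum: ((-7)*(-4) - (-2)*(-5)) + ((-2)*7 - 3*(-4)) + (3*4 - (-7)*7) + ((-7)*1 - (-4)*4) + ((-4)*(-5) - (-7)*1)
= 113
Area = |113|/2 = 56.5

56.5


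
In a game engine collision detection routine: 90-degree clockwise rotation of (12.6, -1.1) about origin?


90° CW: (x,y) -> (y, -x)
(12.6,-1.1) -> (-1.1, -12.6)

(-1.1, -12.6)


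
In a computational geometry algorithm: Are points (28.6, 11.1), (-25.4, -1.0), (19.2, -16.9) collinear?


Cross product: ((-25.4)-28.6)*((-16.9)-11.1) - ((-1)-11.1)*(19.2-28.6)
= 1398.26

No, not collinear


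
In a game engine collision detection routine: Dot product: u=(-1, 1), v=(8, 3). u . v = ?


u . v = u_x*v_x + u_y*v_y = (-1)*8 + 1*3
= (-8) + 3 = -5

-5


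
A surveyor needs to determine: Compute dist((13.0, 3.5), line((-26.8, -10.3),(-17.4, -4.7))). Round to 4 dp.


|cross product| = 93.16
|line direction| = sqrt(119.72) = 10.9417
Distance = 93.16/sqrt(119.72) = 8.5142

8.5142


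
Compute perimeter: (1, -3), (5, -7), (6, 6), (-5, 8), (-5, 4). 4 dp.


Sides: (1, -3)->(5, -7): sqrt(32) = 5.656854, (5, -7)->(6, 6): sqrt(170) = 13.038405, (6, 6)->(-5, 8): sqrt(125) = 11.18034, (-5, 8)->(-5, 4): sqrt(16) = 4, (-5, 4)->(1, -3): sqrt(85) = 9.219544
Sum = 43.095143
Perimeter = 43.0951

43.0951


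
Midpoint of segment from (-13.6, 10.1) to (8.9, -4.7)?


M = (((-13.6)+8.9)/2, (10.1+(-4.7))/2)
= (-2.35, 2.7)

(-2.35, 2.7)


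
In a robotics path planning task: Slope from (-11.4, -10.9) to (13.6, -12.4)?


slope = (y2-y1)/(x2-x1) = ((-12.4)-(-10.9))/(13.6-(-11.4)) = (-1.5)/25 = -0.06

-0.06


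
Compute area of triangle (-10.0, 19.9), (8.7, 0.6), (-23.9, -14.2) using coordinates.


Area = |x_A(y_B-y_C) + x_B(y_C-y_A) + x_C(y_A-y_B)|/2
= |(-148) + (-296.67) + (-461.27)|/2
= 905.94/2 = 452.97

452.97


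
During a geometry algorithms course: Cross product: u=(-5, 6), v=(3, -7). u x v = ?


u x v = u_x*v_y - u_y*v_x = (-5)*(-7) - 6*3
= 35 - 18 = 17

17


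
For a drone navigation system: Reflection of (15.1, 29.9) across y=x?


Reflection over y=x: (x,y) -> (y,x)
(15.1, 29.9) -> (29.9, 15.1)

(29.9, 15.1)


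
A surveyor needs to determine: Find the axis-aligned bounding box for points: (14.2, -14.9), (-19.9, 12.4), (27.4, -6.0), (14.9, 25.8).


x range: [-19.9, 27.4]
y range: [-14.9, 25.8]
Bounding box: (-19.9,-14.9) to (27.4,25.8)

(-19.9,-14.9) to (27.4,25.8)


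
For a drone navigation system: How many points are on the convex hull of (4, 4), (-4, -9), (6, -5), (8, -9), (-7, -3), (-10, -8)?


Convex hull vertices (CCW): (-10, -8), (-4, -9), (8, -9), (4, 4), (-7, -3)
Count = 5

5


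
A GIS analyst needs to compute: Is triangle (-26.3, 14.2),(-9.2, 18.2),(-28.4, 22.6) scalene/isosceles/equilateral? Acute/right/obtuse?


Side lengths squared: AB^2=308.41, BC^2=388, CA^2=74.97
Sorted: [74.97, 308.41, 388]
By sides: Scalene, By angles: Obtuse

Scalene, Obtuse


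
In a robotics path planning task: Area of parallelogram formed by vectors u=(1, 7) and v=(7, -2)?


|u x v| = |1*(-2) - 7*7|
= |(-2) - 49| = 51

51


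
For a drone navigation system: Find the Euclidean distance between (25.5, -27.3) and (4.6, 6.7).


dx=-20.9, dy=34
d^2 = (-20.9)^2 + 34^2 = 1592.81
d = sqrt(1592.81) = 39.91

39.91


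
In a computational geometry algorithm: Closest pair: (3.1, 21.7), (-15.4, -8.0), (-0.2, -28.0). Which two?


d(P0,P1) = 34.9906, d(P0,P2) = 49.8094, d(P1,P2) = 25.1205
Closest: P1 and P2

Closest pair: (-15.4, -8.0) and (-0.2, -28.0), distance = 25.1205


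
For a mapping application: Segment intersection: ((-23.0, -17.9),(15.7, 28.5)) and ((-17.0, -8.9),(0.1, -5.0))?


Cross products: d1=-130.5, d2=512.01, d3=69.9, d4=-572.61
d1*d2 < 0 and d3*d4 < 0? yes

Yes, they intersect


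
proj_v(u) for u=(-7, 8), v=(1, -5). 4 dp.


u.v = -47, |v| = sqrt(26) = 5.099
Scalar projection = u.v / |v| = -47 / sqrt(26) = -9.2175

-9.2175


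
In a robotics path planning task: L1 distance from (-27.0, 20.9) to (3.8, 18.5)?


|(-27)-3.8| + |20.9-18.5| = 30.8 + 2.4 = 33.2

33.2


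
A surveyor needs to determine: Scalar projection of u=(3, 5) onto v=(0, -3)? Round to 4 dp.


u.v = -15, |v| = sqrt(9) = 3
Scalar projection = u.v / |v| = -15 / sqrt(9) = -5

-5


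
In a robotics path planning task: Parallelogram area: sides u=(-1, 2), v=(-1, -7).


|u x v| = |(-1)*(-7) - 2*(-1)|
= |7 - (-2)| = 9

9


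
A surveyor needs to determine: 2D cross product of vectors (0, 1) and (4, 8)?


u x v = u_x*v_y - u_y*v_x = 0*8 - 1*4
= 0 - 4 = -4

-4


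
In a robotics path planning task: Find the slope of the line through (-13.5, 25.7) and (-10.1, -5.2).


slope = (y2-y1)/(x2-x1) = ((-5.2)-25.7)/((-10.1)-(-13.5)) = (-30.9)/3.4 = -9.0882

-9.0882


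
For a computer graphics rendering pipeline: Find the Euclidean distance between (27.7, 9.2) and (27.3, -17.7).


dx=-0.4, dy=-26.9
d^2 = (-0.4)^2 + (-26.9)^2 = 723.77
d = sqrt(723.77) = 26.903

26.903


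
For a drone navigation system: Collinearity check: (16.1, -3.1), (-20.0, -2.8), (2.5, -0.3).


Cross product: ((-20)-16.1)*((-0.3)-(-3.1)) - ((-2.8)-(-3.1))*(2.5-16.1)
= -97

No, not collinear


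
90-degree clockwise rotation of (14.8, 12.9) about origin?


90° CW: (x,y) -> (y, -x)
(14.8,12.9) -> (12.9, -14.8)

(12.9, -14.8)


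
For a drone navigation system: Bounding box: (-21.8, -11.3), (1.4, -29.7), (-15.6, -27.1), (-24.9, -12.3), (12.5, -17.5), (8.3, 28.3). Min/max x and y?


x range: [-24.9, 12.5]
y range: [-29.7, 28.3]
Bounding box: (-24.9,-29.7) to (12.5,28.3)

(-24.9,-29.7) to (12.5,28.3)


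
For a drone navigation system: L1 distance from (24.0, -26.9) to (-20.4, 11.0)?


|24-(-20.4)| + |(-26.9)-11| = 44.4 + 37.9 = 82.3

82.3


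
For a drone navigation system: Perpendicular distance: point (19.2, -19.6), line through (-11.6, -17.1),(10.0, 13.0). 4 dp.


|cross product| = 981.08
|line direction| = sqrt(1372.57) = 37.0482
Distance = 981.08/sqrt(1372.57) = 26.4812

26.4812


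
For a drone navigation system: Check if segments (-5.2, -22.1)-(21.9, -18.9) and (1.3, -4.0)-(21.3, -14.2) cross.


Cross products: d1=-428.3, d2=-87.88, d3=469.71, d4=129.29
d1*d2 < 0 and d3*d4 < 0? no

No, they don't intersect


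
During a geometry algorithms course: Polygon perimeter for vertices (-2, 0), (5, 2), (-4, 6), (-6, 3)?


Sides: (-2, 0)->(5, 2): sqrt(53) = 7.28011, (5, 2)->(-4, 6): sqrt(97) = 9.848858, (-4, 6)->(-6, 3): sqrt(13) = 3.605551, (-6, 3)->(-2, 0): sqrt(25) = 5
Sum = 25.734519
Perimeter = 25.7345

25.7345


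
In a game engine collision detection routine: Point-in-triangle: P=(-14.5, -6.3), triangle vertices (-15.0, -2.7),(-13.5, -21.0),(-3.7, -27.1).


Cross products: AB x AP = 3.75, BC x BP = 137.96, CA x CP = 28.48
All same sign? yes

Yes, inside


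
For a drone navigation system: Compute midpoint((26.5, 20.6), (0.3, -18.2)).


M = ((26.5+0.3)/2, (20.6+(-18.2))/2)
= (13.4, 1.2)

(13.4, 1.2)


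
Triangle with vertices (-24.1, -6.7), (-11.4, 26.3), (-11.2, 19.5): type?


Side lengths squared: AB^2=1250.29, BC^2=46.28, CA^2=852.85
Sorted: [46.28, 852.85, 1250.29]
By sides: Scalene, By angles: Obtuse

Scalene, Obtuse


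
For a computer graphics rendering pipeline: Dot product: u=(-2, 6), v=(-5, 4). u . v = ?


u . v = u_x*v_x + u_y*v_y = (-2)*(-5) + 6*4
= 10 + 24 = 34

34


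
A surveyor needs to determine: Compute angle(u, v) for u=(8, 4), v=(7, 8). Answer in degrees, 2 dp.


u.v = 88, |u| = sqrt(80) = 8.9443, |v| = sqrt(113) = 10.6301
cos(theta) = u.v/(|u||v|) = 88/sqrt(9040) = 0.925547
theta = acos(0.925547) = 22.25 degrees

22.25 degrees


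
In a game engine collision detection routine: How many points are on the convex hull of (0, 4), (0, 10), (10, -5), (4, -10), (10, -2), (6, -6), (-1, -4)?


Convex hull vertices (CCW): (-1, -4), (4, -10), (10, -5), (10, -2), (0, 10)
Count = 5

5


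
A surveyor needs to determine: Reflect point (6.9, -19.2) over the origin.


Reflection over origin: (x,y) -> (-x,-y)
(6.9, -19.2) -> (-6.9, 19.2)

(-6.9, 19.2)


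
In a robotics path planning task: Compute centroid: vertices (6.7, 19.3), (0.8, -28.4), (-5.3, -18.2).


Centroid = ((x_A+x_B+x_C)/3, (y_A+y_B+y_C)/3)
= ((6.7+0.8+(-5.3))/3, (19.3+(-28.4)+(-18.2))/3)
= (0.7333, -9.1)

(0.7333, -9.1)


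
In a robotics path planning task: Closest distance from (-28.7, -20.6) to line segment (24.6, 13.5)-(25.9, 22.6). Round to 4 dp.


Project P onto AB: t = 0 (clamped to [0,1])
Closest point on segment: (24.6, 13.5)
Distance: 63.2748

63.2748


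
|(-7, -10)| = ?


|u| = sqrt((-7)^2 + (-10)^2) = sqrt(149) = 12.2066

12.2066


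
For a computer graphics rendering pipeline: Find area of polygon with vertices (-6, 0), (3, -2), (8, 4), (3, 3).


Shoelace sum: ((-6)*(-2) - 3*0) + (3*4 - 8*(-2)) + (8*3 - 3*4) + (3*0 - (-6)*3)
= 70
Area = |70|/2 = 35

35


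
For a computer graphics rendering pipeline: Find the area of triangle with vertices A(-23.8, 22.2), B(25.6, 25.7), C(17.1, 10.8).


Area = |x_A(y_B-y_C) + x_B(y_C-y_A) + x_C(y_A-y_B)|/2
= |(-354.62) + (-291.84) + (-59.85)|/2
= 706.31/2 = 353.155

353.155


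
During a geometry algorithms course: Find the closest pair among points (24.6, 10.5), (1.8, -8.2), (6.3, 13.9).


d(P0,P1) = 29.4878, d(P0,P2) = 18.6132, d(P1,P2) = 22.5535
Closest: P0 and P2

Closest pair: (24.6, 10.5) and (6.3, 13.9), distance = 18.6132


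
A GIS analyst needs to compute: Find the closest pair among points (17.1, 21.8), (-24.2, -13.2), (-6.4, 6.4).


d(P0,P1) = 54.1358, d(P0,P2) = 28.0964, d(P1,P2) = 26.4764
Closest: P1 and P2

Closest pair: (-24.2, -13.2) and (-6.4, 6.4), distance = 26.4764


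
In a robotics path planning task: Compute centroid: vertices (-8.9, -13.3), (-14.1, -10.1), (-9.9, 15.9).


Centroid = ((x_A+x_B+x_C)/3, (y_A+y_B+y_C)/3)
= (((-8.9)+(-14.1)+(-9.9))/3, ((-13.3)+(-10.1)+15.9)/3)
= (-10.9667, -2.5)

(-10.9667, -2.5)


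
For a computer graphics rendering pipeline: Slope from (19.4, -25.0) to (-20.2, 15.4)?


slope = (y2-y1)/(x2-x1) = (15.4-(-25))/((-20.2)-19.4) = 40.4/(-39.6) = -1.0202

-1.0202


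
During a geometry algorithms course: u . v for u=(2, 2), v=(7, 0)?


u . v = u_x*v_x + u_y*v_y = 2*7 + 2*0
= 14 + 0 = 14

14


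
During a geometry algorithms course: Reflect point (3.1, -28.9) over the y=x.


Reflection over y=x: (x,y) -> (y,x)
(3.1, -28.9) -> (-28.9, 3.1)

(-28.9, 3.1)


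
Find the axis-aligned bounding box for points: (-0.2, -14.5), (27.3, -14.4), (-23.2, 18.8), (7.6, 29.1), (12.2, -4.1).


x range: [-23.2, 27.3]
y range: [-14.5, 29.1]
Bounding box: (-23.2,-14.5) to (27.3,29.1)

(-23.2,-14.5) to (27.3,29.1)
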